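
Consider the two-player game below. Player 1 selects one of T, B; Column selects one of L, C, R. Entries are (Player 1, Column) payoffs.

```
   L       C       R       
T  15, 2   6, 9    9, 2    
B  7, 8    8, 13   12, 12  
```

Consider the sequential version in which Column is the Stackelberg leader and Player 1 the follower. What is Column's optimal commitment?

Player 1 best-responds to each possible Column move:
- L: BR = T, leader payoff 2.
- C: BR = B, leader payoff 13.
- R: BR = B, leader payoff 12.
Maximizing over 2, 13, 12, Column chooses C. Subgame-perfect outcome: (B, C) with payoffs (8, 13).

C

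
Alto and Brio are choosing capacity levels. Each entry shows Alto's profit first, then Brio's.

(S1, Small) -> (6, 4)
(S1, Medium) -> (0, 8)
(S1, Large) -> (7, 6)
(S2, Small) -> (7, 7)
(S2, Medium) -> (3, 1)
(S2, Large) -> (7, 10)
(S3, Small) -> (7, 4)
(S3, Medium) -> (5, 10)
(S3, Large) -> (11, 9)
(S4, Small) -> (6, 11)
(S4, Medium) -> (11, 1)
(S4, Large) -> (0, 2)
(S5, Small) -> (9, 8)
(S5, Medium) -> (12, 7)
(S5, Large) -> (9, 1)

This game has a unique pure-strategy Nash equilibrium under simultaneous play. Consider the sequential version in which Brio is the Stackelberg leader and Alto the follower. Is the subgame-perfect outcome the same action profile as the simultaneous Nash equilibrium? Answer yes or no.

Backward induction with Brio moving first.
- Small → Alto plays S5 (best of 6, 7, 7, 6, 9); Brio gets 8.
- Medium → Alto plays S5 (best of 0, 3, 5, 11, 12); Brio gets 7.
- Large → Alto plays S3 (best of 7, 7, 11, 0, 9); Brio gets 9.
Maximizing over 8, 7, 9, Brio chooses Large. Subgame-perfect outcome: (S3, Large) with payoffs (11, 9).
Under simultaneous play:
Alto's best replies: Small→S5; Medium→S5; Large→S3.
Brio's best replies: S1→Medium; S2→Large; S3→Medium; S4→Small; S5→Small.
The unique mutual best reply is (S5, Small), giving (9, 8).
Sequential outcome (S3, Large) differs from the Nash profile (S5, Small).

no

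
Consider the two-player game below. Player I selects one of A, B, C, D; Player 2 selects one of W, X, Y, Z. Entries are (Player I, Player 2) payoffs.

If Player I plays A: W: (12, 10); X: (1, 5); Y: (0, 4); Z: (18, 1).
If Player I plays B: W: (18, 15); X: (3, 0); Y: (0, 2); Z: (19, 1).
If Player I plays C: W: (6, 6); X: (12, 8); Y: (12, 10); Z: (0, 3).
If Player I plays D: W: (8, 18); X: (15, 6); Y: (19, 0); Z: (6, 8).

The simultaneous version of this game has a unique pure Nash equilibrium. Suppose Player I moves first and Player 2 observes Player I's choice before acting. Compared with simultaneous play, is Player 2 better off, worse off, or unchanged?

unchanged

Backward induction with Player I moving first.
- A → Player 2 plays W (best of 10, 5, 4, 1); Player I gets 12.
- B → Player 2 plays W (best of 15, 0, 2, 1); Player I gets 18.
- C → Player 2 plays Y (best of 6, 8, 10, 3); Player I gets 12.
- D → Player 2 plays W (best of 18, 6, 0, 8); Player I gets 8.
Player I's induced payoffs are 12, 18, 12, 8, so Player I commits to B. Subgame-perfect outcome: (B, W) with payoffs (18, 15).
Under simultaneous play:
Player I's best replies: W→B; X→D; Y→D; Z→B.
Player 2's best replies: A→W; B→W; C→Y; D→W.
Only (B, W) has each player best-responding; Nash payoffs (18, 15).
Player 2 earns 15 sequentially versus 15 at the Nash outcome: unchanged.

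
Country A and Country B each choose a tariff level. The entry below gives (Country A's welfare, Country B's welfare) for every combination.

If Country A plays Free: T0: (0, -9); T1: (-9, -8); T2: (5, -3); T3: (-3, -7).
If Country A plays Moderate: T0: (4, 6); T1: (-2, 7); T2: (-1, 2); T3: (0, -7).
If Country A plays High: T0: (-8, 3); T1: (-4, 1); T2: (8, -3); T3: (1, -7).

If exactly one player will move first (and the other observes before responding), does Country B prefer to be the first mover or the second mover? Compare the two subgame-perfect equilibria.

If Country A leads: Country B's best replies are Free→T2, Moderate→T1, High→T0; Country A's induced payoffs 5, -2, -8; outcome (Free, T2), payoffs (5, -3).
If Country B leads: Country A's best replies are T0→Moderate, T1→Moderate, T2→High, T3→High; Country B's induced payoffs 6, 7, -3, -7; outcome (Moderate, T1), payoffs (-2, 7).
Country B gets 7 moving first and -3 moving second, so Country B prefers to move first.

first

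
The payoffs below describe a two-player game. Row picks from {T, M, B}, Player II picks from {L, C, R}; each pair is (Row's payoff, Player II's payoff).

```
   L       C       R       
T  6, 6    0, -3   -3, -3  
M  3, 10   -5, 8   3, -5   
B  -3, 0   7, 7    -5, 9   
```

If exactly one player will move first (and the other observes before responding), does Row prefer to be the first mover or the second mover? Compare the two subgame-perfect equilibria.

If Row leads: Player II's best replies are T→L, M→L, B→R; Row's induced payoffs 6, 3, -5; outcome (T, L), payoffs (6, 6).
If Player II leads: Row's best replies are L→T, C→B, R→M; Player II's induced payoffs 6, 7, -5; outcome (B, C), payoffs (7, 7).
Row gets 6 moving first and 7 moving second, so Row prefers to move second.

second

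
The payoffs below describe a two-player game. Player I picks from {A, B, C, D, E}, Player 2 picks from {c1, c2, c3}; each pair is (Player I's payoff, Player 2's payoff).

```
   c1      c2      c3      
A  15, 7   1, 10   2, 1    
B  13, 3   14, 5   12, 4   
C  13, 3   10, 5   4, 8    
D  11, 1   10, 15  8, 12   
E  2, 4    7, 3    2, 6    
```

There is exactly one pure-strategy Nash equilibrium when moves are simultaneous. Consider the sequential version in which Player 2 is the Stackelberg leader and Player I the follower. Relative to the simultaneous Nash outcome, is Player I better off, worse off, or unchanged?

Solve by backward induction (Player 2 leads).
- c1 → Player I plays A (best of 15, 13, 13, 11, 2); Player 2 gets 7.
- c2 → Player I plays B (best of 1, 14, 10, 10, 7); Player 2 gets 5.
- c3 → Player I plays B (best of 2, 12, 4, 8, 2); Player 2 gets 4.
Player 2's induced payoffs are 7, 5, 4, so Player 2 commits to c1. Subgame-perfect outcome: (A, c1) with payoffs (15, 7).
Now find the simultaneous Nash equilibrium.
Player I's best replies: c1→A; c2→B; c3→B.
Player 2's best replies: A→c2; B→c2; C→c3; D→c2; E→c3.
Only (B, c2) has each player best-responding; Nash payoffs (14, 5).
Player I earns 15 sequentially versus 14 at the Nash outcome: better off.

better off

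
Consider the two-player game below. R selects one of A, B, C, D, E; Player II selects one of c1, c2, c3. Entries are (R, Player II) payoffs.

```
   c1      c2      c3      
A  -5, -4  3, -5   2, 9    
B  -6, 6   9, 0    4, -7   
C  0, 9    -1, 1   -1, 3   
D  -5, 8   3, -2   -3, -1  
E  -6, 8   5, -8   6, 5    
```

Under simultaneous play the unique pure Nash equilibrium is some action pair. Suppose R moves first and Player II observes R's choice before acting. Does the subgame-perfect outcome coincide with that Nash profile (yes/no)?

Work backward from Player II's decision.
- A: BR = c3, leader payoff 2.
- B: BR = c1, leader payoff -6.
- C: BR = c1, leader payoff 0.
- D: BR = c1, leader payoff -5.
- E: BR = c1, leader payoff -6.
Among 2, -6, 0, -5, -6, the best is 2 at A. Subgame-perfect outcome: (A, c3) with payoffs (2, 9).
For the simultaneous game, intersect best replies.
R's best replies: c1→C; c2→B; c3→E.
Player II's best replies: A→c3; B→c1; C→c1; D→c1; E→c1.
The unique mutual best reply is (C, c1), giving (0, 9).
Sequential outcome (A, c3) differs from the Nash profile (C, c1).

no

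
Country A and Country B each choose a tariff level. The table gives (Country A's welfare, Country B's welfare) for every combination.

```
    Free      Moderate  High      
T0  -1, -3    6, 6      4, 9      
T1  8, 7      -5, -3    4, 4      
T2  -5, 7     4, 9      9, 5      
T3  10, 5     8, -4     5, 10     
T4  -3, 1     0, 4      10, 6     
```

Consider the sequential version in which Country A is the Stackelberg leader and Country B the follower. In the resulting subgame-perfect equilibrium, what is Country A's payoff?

Solve by backward induction (Country A leads).
- T0 → Country B plays High (best of -3, 6, 9); Country A gets 4.
- T1 → Country B plays Free (best of 7, -3, 4); Country A gets 8.
- T2 → Country B plays Moderate (best of 7, 9, 5); Country A gets 4.
- T3 → Country B plays High (best of 5, -4, 10); Country A gets 5.
- T4 → Country B plays High (best of 1, 4, 6); Country A gets 10.
Among 4, 8, 4, 5, 10, the best is 10 at T4. Subgame-perfect outcome: (T4, High) with payoffs (10, 6).

10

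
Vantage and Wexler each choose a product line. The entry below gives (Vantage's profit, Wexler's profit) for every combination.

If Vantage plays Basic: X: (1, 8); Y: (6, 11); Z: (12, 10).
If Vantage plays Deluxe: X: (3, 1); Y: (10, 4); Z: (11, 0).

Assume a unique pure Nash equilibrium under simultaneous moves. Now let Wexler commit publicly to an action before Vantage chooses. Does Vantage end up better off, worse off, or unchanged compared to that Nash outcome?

Vantage best-responds to each possible Wexler move:
- X: BR = Deluxe, leader payoff 1.
- Y: BR = Deluxe, leader payoff 4.
- Z: BR = Basic, leader payoff 10.
Wexler's induced payoffs are 1, 4, 10, so Wexler commits to Z. Subgame-perfect outcome: (Basic, Z) with payoffs (12, 10).
For the simultaneous game, intersect best replies.
Vantage's best replies: X→Deluxe; Y→Deluxe; Z→Basic.
Wexler's best replies: Basic→Y; Deluxe→Y.
The unique mutual best reply is (Deluxe, Y), giving (10, 4).
Vantage earns 12 sequentially versus 10 at the Nash outcome: better off.

better off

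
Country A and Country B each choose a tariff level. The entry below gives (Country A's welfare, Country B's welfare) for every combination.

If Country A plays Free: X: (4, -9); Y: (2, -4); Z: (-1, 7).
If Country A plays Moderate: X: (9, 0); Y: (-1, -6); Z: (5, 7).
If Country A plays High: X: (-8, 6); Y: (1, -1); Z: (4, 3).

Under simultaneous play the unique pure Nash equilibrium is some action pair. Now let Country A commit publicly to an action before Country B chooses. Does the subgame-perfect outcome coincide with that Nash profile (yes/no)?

yes

Country B best-responds to each possible Country A move:
- Free → Country B plays Z (best of -9, -4, 7); Country A gets -1.
- Moderate → Country B plays Z (best of 0, -6, 7); Country A gets 5.
- High → Country B plays X (best of 6, -1, 3); Country A gets -8.
Country A's induced payoffs are -1, 5, -8, so Country A commits to Moderate. Subgame-perfect outcome: (Moderate, Z) with payoffs (5, 7).
For the simultaneous game, intersect best replies.
Country A's best replies: X→Moderate; Y→Free; Z→Moderate.
Country B's best replies: Free→Z; Moderate→Z; High→X.
The unique mutual best reply is (Moderate, Z), giving (5, 7).
Sequential outcome (Moderate, Z) coincides with the Nash profile (Moderate, Z).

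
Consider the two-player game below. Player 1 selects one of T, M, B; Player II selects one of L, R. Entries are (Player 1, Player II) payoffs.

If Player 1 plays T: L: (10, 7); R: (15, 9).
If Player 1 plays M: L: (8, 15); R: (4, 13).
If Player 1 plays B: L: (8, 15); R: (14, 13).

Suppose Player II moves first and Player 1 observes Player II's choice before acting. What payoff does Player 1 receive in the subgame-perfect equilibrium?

Backward induction with Player II moving first.
- L: Player 1 compares 10, 8, 8 and picks T; Player II would get 7.
- R: Player 1 compares 15, 4, 14 and picks T; Player II would get 9.
Maximizing over 7, 9, Player II chooses R. Subgame-perfect outcome: (T, R) with payoffs (15, 9).

15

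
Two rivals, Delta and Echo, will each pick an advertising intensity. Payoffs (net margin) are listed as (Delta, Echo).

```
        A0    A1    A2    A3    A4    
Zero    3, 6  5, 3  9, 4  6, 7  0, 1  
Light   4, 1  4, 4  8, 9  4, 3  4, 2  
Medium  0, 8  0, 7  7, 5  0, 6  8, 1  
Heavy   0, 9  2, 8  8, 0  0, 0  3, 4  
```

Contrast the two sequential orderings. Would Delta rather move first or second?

first

If Delta leads: Echo's best replies are Zero→A3, Light→A2, Medium→A0, Heavy→A0; Delta's induced payoffs 6, 8, 0, 0; outcome (Light, A2), payoffs (8, 9).
If Echo leads: Delta's best replies are A0→Light, A1→Zero, A2→Zero, A3→Zero, A4→Medium; Echo's induced payoffs 1, 3, 4, 7, 1; outcome (Zero, A3), payoffs (6, 7).
Delta gets 8 moving first and 6 moving second, so Delta prefers to move first.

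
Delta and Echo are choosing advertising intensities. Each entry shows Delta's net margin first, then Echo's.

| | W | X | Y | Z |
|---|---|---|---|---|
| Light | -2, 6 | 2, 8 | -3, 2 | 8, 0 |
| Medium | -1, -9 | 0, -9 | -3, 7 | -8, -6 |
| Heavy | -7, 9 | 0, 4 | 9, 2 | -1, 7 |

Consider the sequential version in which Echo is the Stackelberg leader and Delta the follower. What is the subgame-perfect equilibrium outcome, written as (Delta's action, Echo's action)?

(Light, X)

Backward induction with Echo moving first.
- W: Delta compares -2, -1, -7 and picks Medium; Echo would get -9.
- X: Delta compares 2, 0, 0 and picks Light; Echo would get 8.
- Y: Delta compares -3, -3, 9 and picks Heavy; Echo would get 2.
- Z: Delta compares 8, -8, -1 and picks Light; Echo would get 0.
Echo's induced payoffs are -9, 8, 2, 0, so Echo commits to X. Subgame-perfect outcome: (Light, X) with payoffs (2, 8).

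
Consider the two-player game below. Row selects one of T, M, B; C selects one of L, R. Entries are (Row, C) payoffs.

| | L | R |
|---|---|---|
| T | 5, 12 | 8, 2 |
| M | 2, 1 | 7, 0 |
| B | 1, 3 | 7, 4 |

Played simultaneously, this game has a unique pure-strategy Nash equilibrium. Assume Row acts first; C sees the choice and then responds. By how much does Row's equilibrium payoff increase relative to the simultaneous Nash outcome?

Work backward from C's decision.
- T: C compares 12, 2 and picks L; Row would get 5.
- M: C compares 1, 0 and picks L; Row would get 2.
- B: C compares 3, 4 and picks R; Row would get 7.
Maximizing over 5, 2, 7, Row chooses B. Subgame-perfect outcome: (B, R) with payoffs (7, 4).
Now find the simultaneous Nash equilibrium.
Row's best replies: L→T; R→T.
C's best replies: T→L; M→L; B→R.
Only (T, L) has each player best-responding; Nash payoffs (5, 12).
Row's commitment gain: 7 − 5 = 2.

2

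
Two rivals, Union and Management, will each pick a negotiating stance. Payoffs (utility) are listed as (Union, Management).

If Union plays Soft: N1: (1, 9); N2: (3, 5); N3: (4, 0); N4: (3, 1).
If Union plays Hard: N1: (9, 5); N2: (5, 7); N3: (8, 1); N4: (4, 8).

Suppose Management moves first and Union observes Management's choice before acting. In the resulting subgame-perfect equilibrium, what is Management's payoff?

8

Union best-responds to each possible Management move:
- N1 → Union plays Hard (best of 1, 9); Management gets 5.
- N2 → Union plays Hard (best of 3, 5); Management gets 7.
- N3 → Union plays Hard (best of 4, 8); Management gets 1.
- N4 → Union plays Hard (best of 3, 4); Management gets 8.
Maximizing over 5, 7, 1, 8, Management chooses N4. Subgame-perfect outcome: (Hard, N4) with payoffs (4, 8).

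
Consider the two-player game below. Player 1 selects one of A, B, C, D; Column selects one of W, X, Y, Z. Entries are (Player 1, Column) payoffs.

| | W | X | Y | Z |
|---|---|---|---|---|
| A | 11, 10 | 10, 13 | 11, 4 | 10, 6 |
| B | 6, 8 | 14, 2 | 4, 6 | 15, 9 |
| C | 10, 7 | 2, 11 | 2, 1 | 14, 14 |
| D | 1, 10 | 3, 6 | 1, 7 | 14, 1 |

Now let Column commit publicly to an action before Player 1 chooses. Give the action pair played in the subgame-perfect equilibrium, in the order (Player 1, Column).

(A, W)

Backward induction with Column moving first.
- W: BR = A, leader payoff 10.
- X: BR = B, leader payoff 2.
- Y: BR = A, leader payoff 4.
- Z: BR = B, leader payoff 9.
Column's induced payoffs are 10, 2, 4, 9, so Column commits to W. Subgame-perfect outcome: (A, W) with payoffs (11, 10).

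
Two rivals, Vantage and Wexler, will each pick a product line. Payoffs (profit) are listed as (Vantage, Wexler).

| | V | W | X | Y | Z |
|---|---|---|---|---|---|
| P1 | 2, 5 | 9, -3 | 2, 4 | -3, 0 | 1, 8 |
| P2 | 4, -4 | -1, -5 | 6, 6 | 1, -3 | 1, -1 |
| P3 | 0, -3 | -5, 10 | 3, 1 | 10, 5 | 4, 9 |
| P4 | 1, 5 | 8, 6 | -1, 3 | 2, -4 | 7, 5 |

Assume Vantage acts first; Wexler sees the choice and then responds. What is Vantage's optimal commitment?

Work backward from Wexler's decision.
- P1: BR = Z, leader payoff 1.
- P2: BR = X, leader payoff 6.
- P3: BR = W, leader payoff -5.
- P4: BR = W, leader payoff 8.
Vantage's induced payoffs are 1, 6, -5, 8, so Vantage commits to P4. Subgame-perfect outcome: (P4, W) with payoffs (8, 6).

P4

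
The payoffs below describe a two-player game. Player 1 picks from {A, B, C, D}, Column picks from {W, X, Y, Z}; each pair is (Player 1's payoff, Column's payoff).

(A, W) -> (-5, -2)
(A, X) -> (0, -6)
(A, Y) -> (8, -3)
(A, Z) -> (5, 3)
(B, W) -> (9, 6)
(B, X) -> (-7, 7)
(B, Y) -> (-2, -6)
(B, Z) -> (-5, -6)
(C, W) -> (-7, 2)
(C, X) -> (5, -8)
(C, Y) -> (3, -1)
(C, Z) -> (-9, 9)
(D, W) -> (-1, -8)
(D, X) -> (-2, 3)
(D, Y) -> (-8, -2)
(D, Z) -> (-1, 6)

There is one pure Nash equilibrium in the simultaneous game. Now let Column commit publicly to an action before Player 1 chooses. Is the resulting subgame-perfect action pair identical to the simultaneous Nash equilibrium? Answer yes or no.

no

Work backward from Player 1's decision.
- W: Player 1 compares -5, 9, -7, -1 and picks B; Column would get 6.
- X: Player 1 compares 0, -7, 5, -2 and picks C; Column would get -8.
- Y: Player 1 compares 8, -2, 3, -8 and picks A; Column would get -3.
- Z: Player 1 compares 5, -5, -9, -1 and picks A; Column would get 3.
Among 6, -8, -3, 3, the best is 6 at W. Subgame-perfect outcome: (B, W) with payoffs (9, 6).
Now find the simultaneous Nash equilibrium.
Player 1's best replies: W→B; X→C; Y→A; Z→A.
Column's best replies: A→Z; B→X; C→Z; D→Z.
The unique mutual best reply is (A, Z), giving (5, 3).
Sequential outcome (B, W) differs from the Nash profile (A, Z).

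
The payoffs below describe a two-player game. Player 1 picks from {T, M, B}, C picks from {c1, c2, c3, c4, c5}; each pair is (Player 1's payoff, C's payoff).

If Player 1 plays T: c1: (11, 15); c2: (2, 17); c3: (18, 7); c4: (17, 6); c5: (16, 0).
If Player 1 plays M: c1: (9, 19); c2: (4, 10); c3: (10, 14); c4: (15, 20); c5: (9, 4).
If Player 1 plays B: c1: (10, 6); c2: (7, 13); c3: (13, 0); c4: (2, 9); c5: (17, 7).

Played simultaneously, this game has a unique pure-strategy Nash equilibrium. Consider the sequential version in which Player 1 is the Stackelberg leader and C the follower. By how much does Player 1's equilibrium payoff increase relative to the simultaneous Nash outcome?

8

Backward induction with Player 1 moving first.
- T: BR = c2, leader payoff 2.
- M: BR = c4, leader payoff 15.
- B: BR = c2, leader payoff 7.
Among 2, 15, 7, the best is 15 at M. Subgame-perfect outcome: (M, c4) with payoffs (15, 20).
Now find the simultaneous Nash equilibrium.
Player 1's best replies: c1→T; c2→B; c3→T; c4→T; c5→B.
C's best replies: T→c2; M→c4; B→c2.
Only (B, c2) has each player best-responding; Nash payoffs (7, 13).
Player 1's commitment gain: 15 − 7 = 8.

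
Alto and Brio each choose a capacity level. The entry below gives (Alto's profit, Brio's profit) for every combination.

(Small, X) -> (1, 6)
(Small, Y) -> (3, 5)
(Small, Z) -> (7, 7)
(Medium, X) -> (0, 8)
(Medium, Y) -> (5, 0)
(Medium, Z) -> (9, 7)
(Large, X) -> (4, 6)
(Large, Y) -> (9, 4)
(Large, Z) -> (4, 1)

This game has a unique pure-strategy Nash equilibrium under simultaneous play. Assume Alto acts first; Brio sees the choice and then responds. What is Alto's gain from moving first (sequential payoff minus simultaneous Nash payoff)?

Backward induction with Alto moving first.
- Small: Brio compares 6, 5, 7 and picks Z; Alto would get 7.
- Medium: Brio compares 8, 0, 7 and picks X; Alto would get 0.
- Large: Brio compares 6, 4, 1 and picks X; Alto would get 4.
Alto's induced payoffs are 7, 0, 4, so Alto commits to Small. Subgame-perfect outcome: (Small, Z) with payoffs (7, 7).
Now find the simultaneous Nash equilibrium.
Alto's best replies: X→Large; Y→Large; Z→Medium.
Brio's best replies: Small→Z; Medium→X; Large→X.
Only (Large, X) has each player best-responding; Nash payoffs (4, 6).
Alto's commitment gain: 7 − 4 = 3.

3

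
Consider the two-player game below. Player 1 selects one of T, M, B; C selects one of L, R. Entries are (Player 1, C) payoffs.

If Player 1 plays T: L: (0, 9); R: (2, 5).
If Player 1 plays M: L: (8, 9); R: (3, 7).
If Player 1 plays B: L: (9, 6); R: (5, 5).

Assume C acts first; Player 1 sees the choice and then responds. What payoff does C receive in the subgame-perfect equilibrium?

6

Player 1 best-responds to each possible C move:
- L → Player 1 plays B (best of 0, 8, 9); C gets 6.
- R → Player 1 plays B (best of 2, 3, 5); C gets 5.
C's induced payoffs are 6, 5, so C commits to L. Subgame-perfect outcome: (B, L) with payoffs (9, 6).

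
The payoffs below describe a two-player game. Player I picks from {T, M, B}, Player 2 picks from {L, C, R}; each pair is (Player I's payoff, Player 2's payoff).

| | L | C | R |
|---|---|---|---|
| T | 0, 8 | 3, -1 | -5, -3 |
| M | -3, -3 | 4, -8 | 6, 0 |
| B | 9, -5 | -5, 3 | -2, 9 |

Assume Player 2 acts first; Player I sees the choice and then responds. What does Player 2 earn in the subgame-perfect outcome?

Work backward from Player I's decision.
- L: Player I compares 0, -3, 9 and picks B; Player 2 would get -5.
- C: Player I compares 3, 4, -5 and picks M; Player 2 would get -8.
- R: Player I compares -5, 6, -2 and picks M; Player 2 would get 0.
Player 2's induced payoffs are -5, -8, 0, so Player 2 commits to R. Subgame-perfect outcome: (M, R) with payoffs (6, 0).

0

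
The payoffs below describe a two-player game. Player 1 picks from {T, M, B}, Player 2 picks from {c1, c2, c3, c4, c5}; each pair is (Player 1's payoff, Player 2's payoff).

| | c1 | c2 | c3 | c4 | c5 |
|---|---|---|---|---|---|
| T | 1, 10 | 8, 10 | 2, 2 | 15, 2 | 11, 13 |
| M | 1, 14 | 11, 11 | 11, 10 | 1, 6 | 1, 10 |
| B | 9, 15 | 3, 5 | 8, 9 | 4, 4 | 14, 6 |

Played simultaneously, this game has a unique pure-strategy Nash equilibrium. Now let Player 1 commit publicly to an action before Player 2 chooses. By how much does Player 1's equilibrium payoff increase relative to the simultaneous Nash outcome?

Backward induction with Player 1 moving first.
- T → Player 2 plays c5 (best of 10, 10, 2, 2, 13); Player 1 gets 11.
- M → Player 2 plays c1 (best of 14, 11, 10, 6, 10); Player 1 gets 1.
- B → Player 2 plays c1 (best of 15, 5, 9, 4, 6); Player 1 gets 9.
Among 11, 1, 9, the best is 11 at T. Subgame-perfect outcome: (T, c5) with payoffs (11, 13).
Now find the simultaneous Nash equilibrium.
Player 1's best replies: c1→B; c2→M; c3→M; c4→T; c5→B.
Player 2's best replies: T→c5; M→c1; B→c1.
The unique mutual best reply is (B, c1), giving (9, 15).
Player 1's commitment gain: 11 − 9 = 2.

2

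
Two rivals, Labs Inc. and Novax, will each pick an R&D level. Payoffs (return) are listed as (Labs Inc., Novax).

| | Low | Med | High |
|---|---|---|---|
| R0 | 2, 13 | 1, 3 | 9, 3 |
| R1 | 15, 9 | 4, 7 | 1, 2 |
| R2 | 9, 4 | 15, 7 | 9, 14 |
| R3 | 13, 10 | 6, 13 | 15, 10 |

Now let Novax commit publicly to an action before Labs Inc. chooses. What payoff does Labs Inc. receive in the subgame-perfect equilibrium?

15

Labs Inc. best-responds to each possible Novax move:
- Low: BR = R1, leader payoff 9.
- Med: BR = R2, leader payoff 7.
- High: BR = R3, leader payoff 10.
Novax's induced payoffs are 9, 7, 10, so Novax commits to High. Subgame-perfect outcome: (R3, High) with payoffs (15, 10).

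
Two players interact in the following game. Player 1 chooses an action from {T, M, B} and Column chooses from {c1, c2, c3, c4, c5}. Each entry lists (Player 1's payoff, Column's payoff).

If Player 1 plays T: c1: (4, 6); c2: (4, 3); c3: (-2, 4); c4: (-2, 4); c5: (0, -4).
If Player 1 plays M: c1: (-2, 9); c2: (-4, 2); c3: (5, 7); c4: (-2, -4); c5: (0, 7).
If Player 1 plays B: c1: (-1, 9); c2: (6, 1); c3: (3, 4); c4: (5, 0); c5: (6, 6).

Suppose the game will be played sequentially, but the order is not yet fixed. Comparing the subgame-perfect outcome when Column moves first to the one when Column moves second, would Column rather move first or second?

If Player 1 leads: Column's best replies are T→c1, M→c1, B→c1; Player 1's induced payoffs 4, -2, -1; outcome (T, c1), payoffs (4, 6).
If Column leads: Player 1's best replies are c1→T, c2→B, c3→M, c4→B, c5→B; Column's induced payoffs 6, 1, 7, 0, 6; outcome (M, c3), payoffs (5, 7).
Column gets 7 moving first and 6 moving second, so Column prefers to move first.

first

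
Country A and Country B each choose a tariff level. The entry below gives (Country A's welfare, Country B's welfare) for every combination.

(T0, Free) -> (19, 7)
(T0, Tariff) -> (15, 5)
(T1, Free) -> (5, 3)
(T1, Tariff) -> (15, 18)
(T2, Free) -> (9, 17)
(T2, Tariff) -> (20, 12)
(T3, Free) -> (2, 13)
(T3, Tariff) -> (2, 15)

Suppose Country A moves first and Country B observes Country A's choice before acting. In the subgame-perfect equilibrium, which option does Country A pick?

Backward induction with Country A moving first.
- T0: BR = Free, leader payoff 19.
- T1: BR = Tariff, leader payoff 15.
- T2: BR = Free, leader payoff 9.
- T3: BR = Tariff, leader payoff 2.
Among 19, 15, 9, 2, the best is 19 at T0. Subgame-perfect outcome: (T0, Free) with payoffs (19, 7).

T0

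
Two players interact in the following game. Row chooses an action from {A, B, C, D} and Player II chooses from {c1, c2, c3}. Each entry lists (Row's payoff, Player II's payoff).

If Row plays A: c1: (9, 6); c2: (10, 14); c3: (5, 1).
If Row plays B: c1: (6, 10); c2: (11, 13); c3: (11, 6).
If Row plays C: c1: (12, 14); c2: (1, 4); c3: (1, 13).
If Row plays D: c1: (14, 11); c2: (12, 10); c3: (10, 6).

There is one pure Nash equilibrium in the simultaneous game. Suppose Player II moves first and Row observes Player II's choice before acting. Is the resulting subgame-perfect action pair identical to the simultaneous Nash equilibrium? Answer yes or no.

yes

Work backward from Row's decision.
- c1 → Row plays D (best of 9, 6, 12, 14); Player II gets 11.
- c2 → Row plays D (best of 10, 11, 1, 12); Player II gets 10.
- c3 → Row plays B (best of 5, 11, 1, 10); Player II gets 6.
Maximizing over 11, 10, 6, Player II chooses c1. Subgame-perfect outcome: (D, c1) with payoffs (14, 11).
Now find the simultaneous Nash equilibrium.
Row's best replies: c1→D; c2→D; c3→B.
Player II's best replies: A→c2; B→c2; C→c1; D→c1.
Only (D, c1) has each player best-responding; Nash payoffs (14, 11).
Sequential outcome (D, c1) coincides with the Nash profile (D, c1).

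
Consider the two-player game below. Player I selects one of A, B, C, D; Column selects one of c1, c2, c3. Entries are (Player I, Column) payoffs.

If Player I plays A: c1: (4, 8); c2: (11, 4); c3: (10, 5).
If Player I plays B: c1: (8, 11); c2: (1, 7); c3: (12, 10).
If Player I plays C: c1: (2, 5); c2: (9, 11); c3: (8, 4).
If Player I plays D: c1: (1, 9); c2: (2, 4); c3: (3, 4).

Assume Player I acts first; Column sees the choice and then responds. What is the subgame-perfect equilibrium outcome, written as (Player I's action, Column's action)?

(C, c2)

Column best-responds to each possible Player I move:
- A: BR = c1, leader payoff 4.
- B: BR = c1, leader payoff 8.
- C: BR = c2, leader payoff 9.
- D: BR = c1, leader payoff 1.
Maximizing over 4, 8, 9, 1, Player I chooses C. Subgame-perfect outcome: (C, c2) with payoffs (9, 11).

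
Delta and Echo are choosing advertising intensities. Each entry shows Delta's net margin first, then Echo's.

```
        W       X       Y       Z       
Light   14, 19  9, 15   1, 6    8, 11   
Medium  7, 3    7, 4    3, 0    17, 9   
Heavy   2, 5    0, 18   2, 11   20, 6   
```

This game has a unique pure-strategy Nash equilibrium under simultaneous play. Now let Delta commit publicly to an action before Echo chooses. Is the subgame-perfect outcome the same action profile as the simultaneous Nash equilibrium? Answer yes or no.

Work backward from Echo's decision.
- Light: Echo compares 19, 15, 6, 11 and picks W; Delta would get 14.
- Medium: Echo compares 3, 4, 0, 9 and picks Z; Delta would get 17.
- Heavy: Echo compares 5, 18, 11, 6 and picks X; Delta would get 0.
Maximizing over 14, 17, 0, Delta chooses Medium. Subgame-perfect outcome: (Medium, Z) with payoffs (17, 9).
For the simultaneous game, intersect best replies.
Delta's best replies: W→Light; X→Light; Y→Medium; Z→Heavy.
Echo's best replies: Light→W; Medium→Z; Heavy→X.
Only (Light, W) has each player best-responding; Nash payoffs (14, 19).
Sequential outcome (Medium, Z) differs from the Nash profile (Light, W).

no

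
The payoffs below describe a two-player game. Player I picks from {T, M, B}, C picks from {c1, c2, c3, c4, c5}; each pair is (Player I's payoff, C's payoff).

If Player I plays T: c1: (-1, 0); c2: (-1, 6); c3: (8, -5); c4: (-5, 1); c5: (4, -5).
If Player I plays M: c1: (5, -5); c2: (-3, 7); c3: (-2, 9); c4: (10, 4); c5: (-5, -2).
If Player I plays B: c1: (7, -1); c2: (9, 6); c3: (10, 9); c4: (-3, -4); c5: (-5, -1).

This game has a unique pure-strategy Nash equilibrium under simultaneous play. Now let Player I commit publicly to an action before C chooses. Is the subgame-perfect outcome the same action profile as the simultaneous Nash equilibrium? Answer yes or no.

yes

Solve by backward induction (Player I leads).
- T → C plays c2 (best of 0, 6, -5, 1, -5); Player I gets -1.
- M → C plays c3 (best of -5, 7, 9, 4, -2); Player I gets -2.
- B → C plays c3 (best of -1, 6, 9, -4, -1); Player I gets 10.
Maximizing over -1, -2, 10, Player I chooses B. Subgame-perfect outcome: (B, c3) with payoffs (10, 9).
Now find the simultaneous Nash equilibrium.
Player I's best replies: c1→B; c2→B; c3→B; c4→M; c5→T.
C's best replies: T→c2; M→c3; B→c3.
Only (B, c3) has each player best-responding; Nash payoffs (10, 9).
Sequential outcome (B, c3) coincides with the Nash profile (B, c3).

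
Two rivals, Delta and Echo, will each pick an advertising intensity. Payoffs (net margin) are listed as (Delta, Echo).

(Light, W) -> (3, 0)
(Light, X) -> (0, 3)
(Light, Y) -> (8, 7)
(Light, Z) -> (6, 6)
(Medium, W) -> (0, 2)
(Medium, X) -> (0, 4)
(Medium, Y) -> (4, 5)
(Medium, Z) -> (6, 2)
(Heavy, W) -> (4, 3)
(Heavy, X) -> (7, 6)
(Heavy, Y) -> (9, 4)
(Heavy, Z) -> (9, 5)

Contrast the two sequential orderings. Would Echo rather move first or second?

second

If Delta leads: Echo's best replies are Light→Y, Medium→Y, Heavy→X; Delta's induced payoffs 8, 4, 7; outcome (Light, Y), payoffs (8, 7).
If Echo leads: Delta's best replies are W→Heavy, X→Heavy, Y→Heavy, Z→Heavy; Echo's induced payoffs 3, 6, 4, 5; outcome (Heavy, X), payoffs (7, 6).
Echo gets 6 moving first and 7 moving second, so Echo prefers to move second.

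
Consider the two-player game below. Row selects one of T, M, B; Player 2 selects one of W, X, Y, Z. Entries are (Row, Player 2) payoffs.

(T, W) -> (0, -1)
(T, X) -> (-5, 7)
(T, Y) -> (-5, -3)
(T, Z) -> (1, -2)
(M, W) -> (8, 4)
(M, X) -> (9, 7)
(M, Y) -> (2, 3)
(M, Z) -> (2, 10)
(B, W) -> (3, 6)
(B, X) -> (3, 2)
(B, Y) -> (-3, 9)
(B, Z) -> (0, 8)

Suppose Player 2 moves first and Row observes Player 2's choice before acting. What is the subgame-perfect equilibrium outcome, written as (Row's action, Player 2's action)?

(M, Z)

Work backward from Row's decision.
- W: BR = M, leader payoff 4.
- X: BR = M, leader payoff 7.
- Y: BR = M, leader payoff 3.
- Z: BR = M, leader payoff 10.
Among 4, 7, 3, 10, the best is 10 at Z. Subgame-perfect outcome: (M, Z) with payoffs (2, 10).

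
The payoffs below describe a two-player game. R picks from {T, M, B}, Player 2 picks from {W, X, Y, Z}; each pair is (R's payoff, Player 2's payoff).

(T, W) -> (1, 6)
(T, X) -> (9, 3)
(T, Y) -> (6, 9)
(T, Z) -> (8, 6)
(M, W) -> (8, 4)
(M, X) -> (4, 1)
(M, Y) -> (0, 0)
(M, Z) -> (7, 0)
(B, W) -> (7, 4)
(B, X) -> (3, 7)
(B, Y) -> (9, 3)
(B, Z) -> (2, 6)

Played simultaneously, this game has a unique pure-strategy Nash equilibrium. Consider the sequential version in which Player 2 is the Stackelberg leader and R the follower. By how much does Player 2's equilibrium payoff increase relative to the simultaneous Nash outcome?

2

Backward induction with Player 2 moving first.
- W: R compares 1, 8, 7 and picks M; Player 2 would get 4.
- X: R compares 9, 4, 3 and picks T; Player 2 would get 3.
- Y: R compares 6, 0, 9 and picks B; Player 2 would get 3.
- Z: R compares 8, 7, 2 and picks T; Player 2 would get 6.
Maximizing over 4, 3, 3, 6, Player 2 chooses Z. Subgame-perfect outcome: (T, Z) with payoffs (8, 6).
For the simultaneous game, intersect best replies.
R's best replies: W→M; X→T; Y→B; Z→T.
Player 2's best replies: T→Y; M→W; B→X.
Only (M, W) has each player best-responding; Nash payoffs (8, 4).
Player 2's commitment gain: 6 − 4 = 2.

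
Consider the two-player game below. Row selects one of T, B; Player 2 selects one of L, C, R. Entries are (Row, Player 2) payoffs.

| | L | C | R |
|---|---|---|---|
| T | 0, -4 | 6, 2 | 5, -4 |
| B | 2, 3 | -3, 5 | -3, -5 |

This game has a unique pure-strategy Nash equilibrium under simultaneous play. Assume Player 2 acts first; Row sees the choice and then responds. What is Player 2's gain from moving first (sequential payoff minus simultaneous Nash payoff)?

1

Work backward from Row's decision.
- L: Row compares 0, 2 and picks B; Player 2 would get 3.
- C: Row compares 6, -3 and picks T; Player 2 would get 2.
- R: Row compares 5, -3 and picks T; Player 2 would get -4.
Player 2's induced payoffs are 3, 2, -4, so Player 2 commits to L. Subgame-perfect outcome: (B, L) with payoffs (2, 3).
Now find the simultaneous Nash equilibrium.
Row's best replies: L→B; C→T; R→T.
Player 2's best replies: T→C; B→C.
The unique mutual best reply is (T, C), giving (6, 2).
Player 2's commitment gain: 3 − 2 = 1.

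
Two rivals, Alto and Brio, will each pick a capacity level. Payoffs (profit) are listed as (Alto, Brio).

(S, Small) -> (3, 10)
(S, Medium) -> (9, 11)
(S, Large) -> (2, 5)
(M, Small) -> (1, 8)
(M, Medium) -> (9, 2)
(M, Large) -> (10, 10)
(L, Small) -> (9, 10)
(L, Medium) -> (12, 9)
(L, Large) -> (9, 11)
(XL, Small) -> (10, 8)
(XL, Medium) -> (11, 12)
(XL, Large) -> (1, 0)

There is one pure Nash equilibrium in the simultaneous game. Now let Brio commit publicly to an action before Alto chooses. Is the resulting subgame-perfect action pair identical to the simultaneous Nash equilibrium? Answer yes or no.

yes

Backward induction with Brio moving first.
- Small: BR = XL, leader payoff 8.
- Medium: BR = L, leader payoff 9.
- Large: BR = M, leader payoff 10.
Among 8, 9, 10, the best is 10 at Large. Subgame-perfect outcome: (M, Large) with payoffs (10, 10).
Under simultaneous play:
Alto's best replies: Small→XL; Medium→L; Large→M.
Brio's best replies: S→Medium; M→Large; L→Large; XL→Medium.
Only (M, Large) has each player best-responding; Nash payoffs (10, 10).
Sequential outcome (M, Large) coincides with the Nash profile (M, Large).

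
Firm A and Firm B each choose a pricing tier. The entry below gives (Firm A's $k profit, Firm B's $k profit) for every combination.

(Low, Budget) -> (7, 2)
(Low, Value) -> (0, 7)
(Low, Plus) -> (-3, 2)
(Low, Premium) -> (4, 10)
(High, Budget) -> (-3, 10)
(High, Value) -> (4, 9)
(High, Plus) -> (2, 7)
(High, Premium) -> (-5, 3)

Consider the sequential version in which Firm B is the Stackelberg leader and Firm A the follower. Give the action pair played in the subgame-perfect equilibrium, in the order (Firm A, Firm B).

(Low, Premium)

Solve by backward induction (Firm B leads).
- Budget: Firm A compares 7, -3 and picks Low; Firm B would get 2.
- Value: Firm A compares 0, 4 and picks High; Firm B would get 9.
- Plus: Firm A compares -3, 2 and picks High; Firm B would get 7.
- Premium: Firm A compares 4, -5 and picks Low; Firm B would get 10.
Maximizing over 2, 9, 7, 10, Firm B chooses Premium. Subgame-perfect outcome: (Low, Premium) with payoffs (4, 10).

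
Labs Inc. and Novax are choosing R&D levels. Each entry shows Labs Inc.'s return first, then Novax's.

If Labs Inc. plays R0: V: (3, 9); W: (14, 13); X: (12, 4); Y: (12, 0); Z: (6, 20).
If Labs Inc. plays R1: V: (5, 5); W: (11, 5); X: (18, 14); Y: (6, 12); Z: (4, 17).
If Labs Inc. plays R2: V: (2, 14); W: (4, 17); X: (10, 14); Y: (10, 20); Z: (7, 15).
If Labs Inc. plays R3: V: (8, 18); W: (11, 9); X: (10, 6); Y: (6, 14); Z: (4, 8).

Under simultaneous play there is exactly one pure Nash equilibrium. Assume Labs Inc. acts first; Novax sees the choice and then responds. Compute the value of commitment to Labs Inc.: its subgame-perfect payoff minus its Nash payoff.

2

Novax best-responds to each possible Labs Inc. move:
- R0: BR = Z, leader payoff 6.
- R1: BR = Z, leader payoff 4.
- R2: BR = Y, leader payoff 10.
- R3: BR = V, leader payoff 8.
Labs Inc.'s induced payoffs are 6, 4, 10, 8, so Labs Inc. commits to R2. Subgame-perfect outcome: (R2, Y) with payoffs (10, 20).
Now find the simultaneous Nash equilibrium.
Labs Inc.'s best replies: V→R3; W→R0; X→R1; Y→R0; Z→R2.
Novax's best replies: R0→Z; R1→Z; R2→Y; R3→V.
Only (R3, V) has each player best-responding; Nash payoffs (8, 18).
Labs Inc.'s commitment gain: 10 − 8 = 2.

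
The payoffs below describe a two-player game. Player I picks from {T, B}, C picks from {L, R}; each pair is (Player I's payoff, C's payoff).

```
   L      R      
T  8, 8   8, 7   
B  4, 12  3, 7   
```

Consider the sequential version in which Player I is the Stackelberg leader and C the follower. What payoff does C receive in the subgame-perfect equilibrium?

C best-responds to each possible Player I move:
- T: C compares 8, 7 and picks L; Player I would get 8.
- B: C compares 12, 7 and picks L; Player I would get 4.
Maximizing over 8, 4, Player I chooses T. Subgame-perfect outcome: (T, L) with payoffs (8, 8).

8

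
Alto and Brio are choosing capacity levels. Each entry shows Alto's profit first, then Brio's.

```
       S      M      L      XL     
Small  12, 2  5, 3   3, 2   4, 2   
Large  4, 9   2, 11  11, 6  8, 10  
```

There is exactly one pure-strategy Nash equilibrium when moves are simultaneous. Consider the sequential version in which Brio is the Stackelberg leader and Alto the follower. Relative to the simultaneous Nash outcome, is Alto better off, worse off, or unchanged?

Backward induction with Brio moving first.
- S: BR = Small, leader payoff 2.
- M: BR = Small, leader payoff 3.
- L: BR = Large, leader payoff 6.
- XL: BR = Large, leader payoff 10.
Brio's induced payoffs are 2, 3, 6, 10, so Brio commits to XL. Subgame-perfect outcome: (Large, XL) with payoffs (8, 10).
Now find the simultaneous Nash equilibrium.
Alto's best replies: S→Small; M→Small; L→Large; XL→Large.
Brio's best replies: Small→M; Large→M.
Only (Small, M) has each player best-responding; Nash payoffs (5, 3).
Alto earns 8 sequentially versus 5 at the Nash outcome: better off.

better off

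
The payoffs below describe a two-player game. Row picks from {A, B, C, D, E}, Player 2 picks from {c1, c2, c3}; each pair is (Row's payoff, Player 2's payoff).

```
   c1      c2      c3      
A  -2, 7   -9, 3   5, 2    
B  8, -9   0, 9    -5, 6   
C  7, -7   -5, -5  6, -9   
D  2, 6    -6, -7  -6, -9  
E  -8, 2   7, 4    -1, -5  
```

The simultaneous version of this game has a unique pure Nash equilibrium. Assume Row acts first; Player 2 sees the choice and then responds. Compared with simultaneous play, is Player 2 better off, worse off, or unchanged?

Work backward from Player 2's decision.
- A: Player 2 compares 7, 3, 2 and picks c1; Row would get -2.
- B: Player 2 compares -9, 9, 6 and picks c2; Row would get 0.
- C: Player 2 compares -7, -5, -9 and picks c2; Row would get -5.
- D: Player 2 compares 6, -7, -9 and picks c1; Row would get 2.
- E: Player 2 compares 2, 4, -5 and picks c2; Row would get 7.
Among -2, 0, -5, 2, 7, the best is 7 at E. Subgame-perfect outcome: (E, c2) with payoffs (7, 4).
For the simultaneous game, intersect best replies.
Row's best replies: c1→B; c2→E; c3→C.
Player 2's best replies: A→c1; B→c2; C→c2; D→c1; E→c2.
Only (E, c2) has each player best-responding; Nash payoffs (7, 4).
Player 2 earns 4 sequentially versus 4 at the Nash outcome: unchanged.

unchanged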